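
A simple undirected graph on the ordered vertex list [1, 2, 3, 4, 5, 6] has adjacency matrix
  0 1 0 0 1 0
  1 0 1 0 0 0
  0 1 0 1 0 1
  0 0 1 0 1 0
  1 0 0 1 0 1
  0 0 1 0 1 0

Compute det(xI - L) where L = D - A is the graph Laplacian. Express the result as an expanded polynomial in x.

Reading degrees in the order [1, 2, 3, 4, 5, 6] gives [2, 2, 3, 2, 3, 2]; set D = diag(2, 2, 3, 2, 3, 2) and form L = D - A. L has integer entries, so p(x) = det(xI - L) has integer coefficients. Expanding the determinant yields x^6 - 14x^5 + 74x^4 - 184x^3 + 216x^2 - 96x. The constant term is 0 because L is singular (the all-ones vector lies in its kernel). The eigenvalues sum to 14, which equals trace(L) = 2|E|.

x^6 - 14x^5 + 74x^4 - 184x^3 + 216x^2 - 96x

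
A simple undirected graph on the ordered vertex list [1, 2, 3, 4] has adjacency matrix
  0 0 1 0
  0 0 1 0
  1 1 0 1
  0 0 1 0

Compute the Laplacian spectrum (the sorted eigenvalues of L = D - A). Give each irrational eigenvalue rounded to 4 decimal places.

[0, 1, 1, 4]

Reading degrees in the order [1, 2, 3, 4] gives [1, 1, 3, 1]; set D = diag(1, 1, 3, 1) and form L = D - A. L is symmetric positive semidefinite, so every eigenvalue is real and nonnegative. The single zero eigenvalue shows the graph is connected. The eigenvalues sum to 6, which equals trace(L) = 2|E|.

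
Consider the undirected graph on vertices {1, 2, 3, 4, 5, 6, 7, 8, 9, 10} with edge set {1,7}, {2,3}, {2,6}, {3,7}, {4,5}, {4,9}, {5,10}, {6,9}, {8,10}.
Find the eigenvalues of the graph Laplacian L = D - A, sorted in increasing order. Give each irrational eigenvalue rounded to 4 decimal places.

[0, 0.0979, 0.3820, 0.8244, 1.3820, 2, 2.6180, 3.1756, 3.6180, 3.9021]

Each diagonal entry of L is the vertex degree and each off-diagonal entry is -1 where an edge is present, 0 otherwise; in the order [1, 2, 3, 4, 5, 6, 7, 8, 9, 10] the diagonal is [1, 2, 2, 2, 2, 2, 2, 1, 2, 2]. Since every row of L sums to 0, the all-ones vector is in the kernel and 0 is an eigenvalue. The eigenvalues sum to 18, which equals trace(L) = 2|E|.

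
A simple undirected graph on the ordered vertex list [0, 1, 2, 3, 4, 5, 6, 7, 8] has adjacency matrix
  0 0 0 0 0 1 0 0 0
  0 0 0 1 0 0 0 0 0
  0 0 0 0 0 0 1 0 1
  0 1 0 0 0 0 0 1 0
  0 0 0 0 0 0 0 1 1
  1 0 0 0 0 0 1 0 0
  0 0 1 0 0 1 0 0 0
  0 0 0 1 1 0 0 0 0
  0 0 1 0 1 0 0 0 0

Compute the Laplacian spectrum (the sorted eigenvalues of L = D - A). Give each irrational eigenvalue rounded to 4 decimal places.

With the vertex order [0, 1, 2, 3, 4, 5, 6, 7, 8], the degrees are [1, 1, 2, 2, 2, 2, 2, 2, 2], giving D = diag(1, 1, 2, 2, 2, 2, 2, 2, 2) and L = D - A. Since every row of L sums to 0, the all-ones vector is in the kernel and 0 is an eigenvalue. There is one zero in the spectrum, matching the 1 component. By the matrix-tree theorem the graph has (1/9) * product of the nonzero eigenvalues = 1 spanning tree.

[0, 0.1206, 0.4679, 1, 1.6527, 2.3473, 3, 3.5321, 3.8794]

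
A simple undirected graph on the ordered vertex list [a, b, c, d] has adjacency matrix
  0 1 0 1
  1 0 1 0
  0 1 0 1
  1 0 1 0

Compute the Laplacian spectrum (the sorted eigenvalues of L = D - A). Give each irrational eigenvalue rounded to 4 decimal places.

Reading degrees in the order [a, b, c, d] gives [2, 2, 2, 2]; set D = diag(2, 2, 2, 2) and form L = D - A. Since every row of L sums to 0, the all-ones vector is in the kernel and 0 is an eigenvalue. There is one zero in the spectrum, matching the 1 component.

[0, 2, 2, 4]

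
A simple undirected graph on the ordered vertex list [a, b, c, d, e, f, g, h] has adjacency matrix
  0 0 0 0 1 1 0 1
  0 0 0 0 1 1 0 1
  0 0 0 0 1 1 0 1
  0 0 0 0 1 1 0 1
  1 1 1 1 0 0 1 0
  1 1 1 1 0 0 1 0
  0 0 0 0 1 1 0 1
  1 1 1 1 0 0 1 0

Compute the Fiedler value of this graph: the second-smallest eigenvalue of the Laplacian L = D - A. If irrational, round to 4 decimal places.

Each diagonal entry of L is the vertex degree and each off-diagonal entry is -1 where an edge is present, 0 otherwise; in the order [a, b, c, d, e, f, g, h] the diagonal is [3, 3, 3, 3, 5, 5, 3, 5]. The smallest Laplacian eigenvalue is always 0. The next one, lambda_2 = 3, measures how hard the graph is to disconnect: larger values mean better connectivity. There is one zero in the spectrum, matching the 1 component. By the matrix-tree theorem the graph has (1/8) * product of the nonzero eigenvalues = 2025 spanning trees.

3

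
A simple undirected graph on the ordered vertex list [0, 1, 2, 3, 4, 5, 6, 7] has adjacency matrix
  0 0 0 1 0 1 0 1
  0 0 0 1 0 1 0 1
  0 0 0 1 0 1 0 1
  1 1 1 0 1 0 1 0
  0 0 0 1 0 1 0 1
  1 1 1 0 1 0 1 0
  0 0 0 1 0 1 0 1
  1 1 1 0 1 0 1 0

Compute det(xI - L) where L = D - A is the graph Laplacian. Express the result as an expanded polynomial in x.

Each diagonal entry of L is the vertex degree and each off-diagonal entry is -1 where an edge is present, 0 otherwise; in the order [0, 1, 2, 3, 4, 5, 6, 7] the diagonal is [3, 3, 3, 5, 3, 5, 3, 5]. The eigenvalues of L are [0, 3, 3, 3, 3, 5, 5, 8]; the characteristic polynomial is the product of (x - lambda_i), which multiplies out to x^8 - 30x^7 + 375x^6 - 2540x^5 + 10095x^4 - 23598x^3 + 30105x^2 - 16200x. The constant term is 0 because L is singular (the all-ones vector lies in its kernel). By the matrix-tree theorem the graph has (1/8) * product of the nonzero eigenvalues = 2025 spanning trees.

x^8 - 30x^7 + 375x^6 - 2540x^5 + 10095x^4 - 23598x^3 + 30105x^2 - 16200x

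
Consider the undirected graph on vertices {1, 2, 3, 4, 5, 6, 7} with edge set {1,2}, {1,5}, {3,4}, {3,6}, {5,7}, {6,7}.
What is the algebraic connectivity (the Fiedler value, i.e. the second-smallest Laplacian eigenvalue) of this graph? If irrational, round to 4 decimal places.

0.1981

With the vertex order [1, 2, 3, 4, 5, 6, 7], the degrees are [2, 1, 2, 1, 2, 2, 2], giving D = diag(2, 1, 2, 1, 2, 2, 2) and L = D - A. The smallest Laplacian eigenvalue is always 0. The next one, lambda_2 = 0.1981, measures how hard the graph is to disconnect: larger values mean better connectivity. By the matrix-tree theorem the graph has (1/7) * product of the nonzero eigenvalues = 1 spanning tree.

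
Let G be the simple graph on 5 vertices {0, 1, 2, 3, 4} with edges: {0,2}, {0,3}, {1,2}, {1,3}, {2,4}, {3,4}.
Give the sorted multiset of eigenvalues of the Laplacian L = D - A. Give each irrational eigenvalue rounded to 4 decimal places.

[0, 2, 2, 3, 5]

With the vertex order [0, 1, 2, 3, 4], the degrees are [2, 2, 3, 3, 2], giving D = diag(2, 2, 3, 3, 2) and L = D - A. Diagonalising L (or applying a numerical eigensolver to the 5x5 matrix) gives the spectrum above. The single zero eigenvalue shows the graph is connected. There is one zero in the spectrum, matching the 1 component.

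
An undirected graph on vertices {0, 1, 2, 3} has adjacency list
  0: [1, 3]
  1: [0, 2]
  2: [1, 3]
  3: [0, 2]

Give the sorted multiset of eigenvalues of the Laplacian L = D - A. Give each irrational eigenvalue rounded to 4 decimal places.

Each diagonal entry of L is the vertex degree and each off-diagonal entry is -1 where an edge is present, 0 otherwise; in the order [0, 1, 2, 3] the diagonal is [2, 2, 2, 2]. L is symmetric positive semidefinite, so every eigenvalue is real and nonnegative.

[0, 2, 2, 4]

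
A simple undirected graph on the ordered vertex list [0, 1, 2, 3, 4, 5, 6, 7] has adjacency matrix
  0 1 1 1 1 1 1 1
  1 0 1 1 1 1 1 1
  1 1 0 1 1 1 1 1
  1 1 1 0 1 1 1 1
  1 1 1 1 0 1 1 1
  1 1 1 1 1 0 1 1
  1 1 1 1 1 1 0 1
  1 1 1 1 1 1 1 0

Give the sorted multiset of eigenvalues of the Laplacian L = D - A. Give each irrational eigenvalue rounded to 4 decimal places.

[0, 8, 8, 8, 8, 8, 8, 8]

Each diagonal entry of L is the vertex degree and each off-diagonal entry is -1 where an edge is present, 0 otherwise; in the order [0, 1, 2, 3, 4, 5, 6, 7] the diagonal is [7, 7, 7, 7, 7, 7, 7, 7]. L is symmetric positive semidefinite, so every eigenvalue is real and nonnegative. The single zero eigenvalue shows the graph is connected. By the matrix-tree theorem the graph has (1/8) * product of the nonzero eigenvalues = 262144 spanning trees.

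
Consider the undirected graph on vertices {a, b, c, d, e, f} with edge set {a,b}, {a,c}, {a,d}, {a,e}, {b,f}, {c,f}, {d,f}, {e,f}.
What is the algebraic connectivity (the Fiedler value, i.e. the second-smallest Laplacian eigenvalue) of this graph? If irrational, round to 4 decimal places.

Reading degrees in the order [a, b, c, d, e, f] gives [4, 2, 2, 2, 2, 4]; set D = diag(4, 2, 2, 2, 2, 4) and form L = D - A. The sorted Laplacian eigenvalues are [0, 2, 2, 2, 4, 6]; the algebraic connectivity is the second entry, 2. There is one zero in the spectrum, matching the 1 component. The eigenvalues sum to 16, which equals trace(L) = 2|E|.

2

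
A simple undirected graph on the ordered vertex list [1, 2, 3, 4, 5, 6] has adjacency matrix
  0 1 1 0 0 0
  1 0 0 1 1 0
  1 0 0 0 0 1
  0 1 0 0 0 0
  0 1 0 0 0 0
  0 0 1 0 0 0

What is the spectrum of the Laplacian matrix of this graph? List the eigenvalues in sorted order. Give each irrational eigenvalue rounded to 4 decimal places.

With the vertex order [1, 2, 3, 4, 5, 6], the degrees are [2, 3, 2, 1, 1, 1], giving D = diag(2, 3, 2, 1, 1, 1) and L = D - A. L is symmetric positive semidefinite, so every eigenvalue is real and nonnegative. By the matrix-tree theorem the graph has (1/6) * product of the nonzero eigenvalues = 1 spanning tree.

[0, 0.3249, 1, 1.4608, 3, 4.2143]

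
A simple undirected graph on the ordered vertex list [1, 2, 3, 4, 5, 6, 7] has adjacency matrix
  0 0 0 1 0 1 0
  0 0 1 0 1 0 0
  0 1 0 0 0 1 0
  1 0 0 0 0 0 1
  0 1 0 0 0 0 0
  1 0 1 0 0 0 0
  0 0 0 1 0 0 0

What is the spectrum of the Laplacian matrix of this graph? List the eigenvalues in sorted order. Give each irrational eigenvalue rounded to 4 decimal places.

[0, 0.1981, 0.7530, 1.5550, 2.4450, 3.2470, 3.8019]

With the vertex order [1, 2, 3, 4, 5, 6, 7], the degrees are [2, 2, 2, 2, 1, 2, 1], giving D = diag(2, 2, 2, 2, 1, 2, 1) and L = D - A. Diagonalising L (or applying a numerical eigensolver to the 7x7 matrix) gives the spectrum above. There is one zero in the spectrum, matching the 1 component.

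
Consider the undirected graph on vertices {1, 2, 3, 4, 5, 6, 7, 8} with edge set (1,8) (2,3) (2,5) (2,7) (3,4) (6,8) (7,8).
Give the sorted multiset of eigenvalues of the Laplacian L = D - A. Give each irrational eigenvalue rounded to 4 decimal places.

Each diagonal entry of L is the vertex degree and each off-diagonal entry is -1 where an edge is present, 0 otherwise; in the order [1, 2, 3, 4, 5, 6, 7, 8] the diagonal is [1, 3, 2, 1, 1, 1, 2, 3]. The multiplicity of 0 as a Laplacian eigenvalue equals the number of connected components. The single zero eigenvalue shows the graph is connected. By the matrix-tree theorem the graph has (1/8) * product of the nonzero eigenvalues = 1 spanning tree.

[0, 0.2137, 0.6177, 1, 1.4977, 2.3537, 3.8408, 4.4763]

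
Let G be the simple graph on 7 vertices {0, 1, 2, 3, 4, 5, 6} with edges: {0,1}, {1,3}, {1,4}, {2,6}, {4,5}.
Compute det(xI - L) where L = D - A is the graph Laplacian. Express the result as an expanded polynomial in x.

Each diagonal entry of L is the vertex degree and each off-diagonal entry is -1 where an edge is present, 0 otherwise; in the order [0, 1, 2, 3, 4, 5, 6] the diagonal is [1, 3, 1, 1, 2, 1, 1]. L has integer entries, so p(x) = det(xI - L) has integer coefficients. Expanding the determinant yields x^7 - 10x^6 + 36x^5 - 58x^4 + 41x^3 - 10x^2. The constant term is 0 because L is singular (the all-ones vector lies in its kernel). There are 2 zeros in the spectrum, matching the 2 components. The eigenvalues sum to 10, which equals trace(L) = 2|E|.

x^7 - 10x^6 + 36x^5 - 58x^4 + 41x^3 - 10x^2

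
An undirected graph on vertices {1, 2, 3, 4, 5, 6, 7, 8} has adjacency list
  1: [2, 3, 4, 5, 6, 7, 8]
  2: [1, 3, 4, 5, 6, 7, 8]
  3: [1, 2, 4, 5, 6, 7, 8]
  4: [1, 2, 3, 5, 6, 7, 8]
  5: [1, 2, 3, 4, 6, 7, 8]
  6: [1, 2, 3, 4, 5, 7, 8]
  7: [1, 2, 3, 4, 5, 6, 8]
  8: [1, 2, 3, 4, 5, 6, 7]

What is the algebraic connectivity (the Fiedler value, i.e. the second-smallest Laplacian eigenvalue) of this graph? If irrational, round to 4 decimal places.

8

Each diagonal entry of L is the vertex degree and each off-diagonal entry is -1 where an edge is present, 0 otherwise; in the order [1, 2, 3, 4, 5, 6, 7, 8] the diagonal is [7, 7, 7, 7, 7, 7, 7, 7]. Computing the eigenvalues of L and sorting gives [0, 8, 8, 8, 8, 8, 8, 8]. The Fiedler value lambda_2 = 8 is strictly positive, so the graph is connected. The largest eigenvalue, 8, is at most the vertex count 8. By the matrix-tree theorem the graph has (1/8) * product of the nonzero eigenvalues = 262144 spanning trees.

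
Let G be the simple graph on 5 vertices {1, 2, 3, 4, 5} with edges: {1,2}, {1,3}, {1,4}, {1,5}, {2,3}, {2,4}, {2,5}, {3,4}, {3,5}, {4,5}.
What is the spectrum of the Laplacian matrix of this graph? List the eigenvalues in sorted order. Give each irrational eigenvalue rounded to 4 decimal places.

[0, 5, 5, 5, 5]

Reading degrees in the order [1, 2, 3, 4, 5] gives [4, 4, 4, 4, 4]; set D = diag(4, 4, 4, 4, 4) and form L = D - A. The multiplicity of 0 as a Laplacian eigenvalue equals the number of connected components. The single zero eigenvalue shows the graph is connected. By the matrix-tree theorem the graph has (1/5) * product of the nonzero eigenvalues = 125 spanning trees.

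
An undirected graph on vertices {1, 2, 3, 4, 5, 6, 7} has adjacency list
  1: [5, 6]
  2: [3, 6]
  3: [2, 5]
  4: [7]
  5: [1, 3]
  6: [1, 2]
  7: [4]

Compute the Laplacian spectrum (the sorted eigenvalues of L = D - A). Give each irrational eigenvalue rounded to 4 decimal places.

With the vertex order [1, 2, 3, 4, 5, 6, 7], the degrees are [2, 2, 2, 1, 2, 2, 1], giving D = diag(2, 2, 2, 1, 2, 2, 1) and L = D - A. L is symmetric positive semidefinite, so every eigenvalue is real and nonnegative. The 2 zero eigenvalues correspond to the 2 connected components. The eigenvalues sum to 12, which equals trace(L) = 2|E|.

[0, 0, 1.3820, 1.3820, 2, 3.6180, 3.6180]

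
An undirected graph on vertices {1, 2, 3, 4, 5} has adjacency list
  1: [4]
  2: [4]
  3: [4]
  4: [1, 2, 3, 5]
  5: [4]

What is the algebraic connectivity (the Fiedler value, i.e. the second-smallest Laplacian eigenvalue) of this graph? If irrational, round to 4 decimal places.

1

Reading degrees in the order [1, 2, 3, 4, 5] gives [1, 1, 1, 4, 1]; set D = diag(1, 1, 1, 4, 1) and form L = D - A. Computing the eigenvalues of L and sorting gives [0, 1, 1, 1, 5]. The Fiedler value lambda_2 = 1 is strictly positive, so the graph is connected. The largest eigenvalue, 5, is at most the vertex count 5. There is one zero in the spectrum, matching the 1 component.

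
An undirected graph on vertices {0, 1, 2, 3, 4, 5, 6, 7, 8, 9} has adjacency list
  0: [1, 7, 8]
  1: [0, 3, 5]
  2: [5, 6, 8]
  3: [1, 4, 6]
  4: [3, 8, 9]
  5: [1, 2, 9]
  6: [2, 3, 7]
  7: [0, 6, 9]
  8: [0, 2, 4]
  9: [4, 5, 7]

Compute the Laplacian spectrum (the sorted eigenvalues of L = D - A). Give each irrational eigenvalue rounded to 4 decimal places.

[0, 2, 2, 2, 2, 2, 5, 5, 5, 5]

Reading degrees in the order [0, 1, 2, 3, 4, 5, 6, 7, 8, 9] gives [3, 3, 3, 3, 3, 3, 3, 3, 3, 3]; set D = diag(3, 3, 3, 3, 3, 3, 3, 3, 3, 3) and form L = D - A. Since every row of L sums to 0, the all-ones vector is in the kernel and 0 is an eigenvalue.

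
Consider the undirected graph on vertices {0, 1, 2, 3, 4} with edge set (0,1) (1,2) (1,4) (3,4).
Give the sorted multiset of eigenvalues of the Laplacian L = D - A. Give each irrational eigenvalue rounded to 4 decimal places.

[0, 0.5188, 1, 2.3111, 4.1701]

Each diagonal entry of L is the vertex degree and each off-diagonal entry is -1 where an edge is present, 0 otherwise; in the order [0, 1, 2, 3, 4] the diagonal is [1, 3, 1, 1, 2]. L is symmetric positive semidefinite, so every eigenvalue is real and nonnegative. By the matrix-tree theorem the graph has (1/5) * product of the nonzero eigenvalues = 1 spanning tree.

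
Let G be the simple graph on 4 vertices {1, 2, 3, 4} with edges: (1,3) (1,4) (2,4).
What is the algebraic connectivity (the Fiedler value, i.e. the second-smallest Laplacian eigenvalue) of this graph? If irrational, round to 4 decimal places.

0.5858

Reading degrees in the order [1, 2, 3, 4] gives [2, 1, 1, 2]; set D = diag(2, 1, 1, 2) and form L = D - A. Computing the eigenvalues of L and sorting gives [0, 0.5858, 2, 3.4142]. The Fiedler value lambda_2 = 0.5858 is strictly positive, so the graph is connected. The largest eigenvalue, 3.4142, is at most the vertex count 4.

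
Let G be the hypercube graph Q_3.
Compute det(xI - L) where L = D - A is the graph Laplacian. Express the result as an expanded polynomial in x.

The graph has 8 vertices and degree multiset [3, 3, 3, 3, 3, 3, 3, 3]; D is the diagonal matrix of degrees and L = D - A. L has integer entries, so p(x) = det(xI - L) has integer coefficients. Expanding the determinant yields x^8 - 24x^7 + 240x^6 - 1296x^5 + 4080x^4 - 7488x^3 + 7424x^2 - 3072x. The constant term is 0 because L is singular (the all-ones vector lies in its kernel).

x^8 - 24x^7 + 240x^6 - 1296x^5 + 4080x^4 - 7488x^3 + 7424x^2 - 3072x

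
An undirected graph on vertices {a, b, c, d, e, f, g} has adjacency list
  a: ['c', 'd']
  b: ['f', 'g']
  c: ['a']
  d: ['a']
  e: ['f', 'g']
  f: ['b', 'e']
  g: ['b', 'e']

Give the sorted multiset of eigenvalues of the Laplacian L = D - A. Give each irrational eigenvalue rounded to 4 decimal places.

[0, 0, 1, 2, 2, 3, 4]

Reading degrees in the order [a, b, c, d, e, f, g] gives [2, 2, 1, 1, 2, 2, 2]; set D = diag(2, 2, 1, 1, 2, 2, 2) and form L = D - A. Diagonalising L (or applying a numerical eigensolver to the 7x7 matrix) gives the spectrum above. The 2 zero eigenvalues correspond to the 2 connected components. The eigenvalues sum to 12, which equals trace(L) = 2|E|.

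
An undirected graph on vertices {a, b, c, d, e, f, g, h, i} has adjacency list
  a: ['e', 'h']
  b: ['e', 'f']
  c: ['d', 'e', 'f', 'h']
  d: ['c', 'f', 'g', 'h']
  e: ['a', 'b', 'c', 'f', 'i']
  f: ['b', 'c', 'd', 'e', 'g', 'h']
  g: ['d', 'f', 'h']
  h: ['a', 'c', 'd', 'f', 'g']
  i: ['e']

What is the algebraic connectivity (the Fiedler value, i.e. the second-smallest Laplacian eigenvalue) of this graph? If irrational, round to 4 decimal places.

0.8481

With the vertex order [a, b, c, d, e, f, g, h, i], the degrees are [2, 2, 4, 4, 5, 6, 3, 5, 1], giving D = diag(2, 2, 4, 4, 5, 6, 3, 5, 1) and L = D - A. The smallest Laplacian eigenvalue is always 0. The next one, lambda_2 = 0.8481, measures how hard the graph is to disconnect: larger values mean better connectivity. The eigenvalues sum to 32, which equals trace(L) = 2|E|.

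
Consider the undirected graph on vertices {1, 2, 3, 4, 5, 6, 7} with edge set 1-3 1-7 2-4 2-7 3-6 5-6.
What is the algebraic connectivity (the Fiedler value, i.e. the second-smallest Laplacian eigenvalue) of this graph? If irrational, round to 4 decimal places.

0.1981

Each diagonal entry of L is the vertex degree and each off-diagonal entry is -1 where an edge is present, 0 otherwise; in the order [1, 2, 3, 4, 5, 6, 7] the diagonal is [2, 2, 2, 1, 1, 2, 2]. The smallest Laplacian eigenvalue is always 0. The next one, lambda_2 = 0.1981, measures how hard the graph is to disconnect: larger values mean better connectivity. The eigenvalues sum to 12, which equals trace(L) = 2|E|. The largest eigenvalue, 3.8019, is at most the vertex count 7.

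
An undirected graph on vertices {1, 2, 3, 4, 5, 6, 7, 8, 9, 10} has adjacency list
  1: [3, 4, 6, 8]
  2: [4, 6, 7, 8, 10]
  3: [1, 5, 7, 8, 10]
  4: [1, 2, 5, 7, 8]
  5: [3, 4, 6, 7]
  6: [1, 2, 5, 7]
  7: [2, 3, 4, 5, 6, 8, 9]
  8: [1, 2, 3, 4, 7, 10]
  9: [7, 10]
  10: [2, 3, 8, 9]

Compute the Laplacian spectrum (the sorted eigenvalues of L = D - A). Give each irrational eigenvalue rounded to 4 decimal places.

[0, 1.6869, 3.2539, 3.8772, 4, 4.4367, 5.9110, 7.0633, 7.3119, 8.4590]

Each diagonal entry of L is the vertex degree and each off-diagonal entry is -1 where an edge is present, 0 otherwise; in the order [1, 2, 3, 4, 5, 6, 7, 8, 9, 10] the diagonal is [4, 5, 5, 5, 4, 4, 7, 6, 2, 4]. Diagonalising L (or applying a numerical eigensolver to the 10x10 matrix) gives the spectrum above. By the matrix-tree theorem the graph has (1/10) * product of the nonzero eigenvalues = 97536 spanning trees.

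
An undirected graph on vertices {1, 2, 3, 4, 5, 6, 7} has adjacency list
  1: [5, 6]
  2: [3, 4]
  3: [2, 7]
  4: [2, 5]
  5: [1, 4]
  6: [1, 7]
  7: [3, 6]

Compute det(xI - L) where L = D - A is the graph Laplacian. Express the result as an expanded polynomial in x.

x^7 - 14x^6 + 77x^5 - 210x^4 + 294x^3 - 196x^2 + 49x

With the vertex order [1, 2, 3, 4, 5, 6, 7], the degrees are [2, 2, 2, 2, 2, 2, 2], giving D = diag(2, 2, 2, 2, 2, 2, 2) and L = D - A. L has integer entries, so p(x) = det(xI - L) has integer coefficients. Expanding the determinant yields x^7 - 14x^6 + 77x^5 - 210x^4 + 294x^3 - 196x^2 + 49x. The coefficient of x^6 equals -trace(L) = -14, matching the sum of degrees. By the matrix-tree theorem the graph has (1/7) * product of the nonzero eigenvalues = 7 spanning trees. The eigenvalues sum to 14, which equals trace(L) = 2|E|.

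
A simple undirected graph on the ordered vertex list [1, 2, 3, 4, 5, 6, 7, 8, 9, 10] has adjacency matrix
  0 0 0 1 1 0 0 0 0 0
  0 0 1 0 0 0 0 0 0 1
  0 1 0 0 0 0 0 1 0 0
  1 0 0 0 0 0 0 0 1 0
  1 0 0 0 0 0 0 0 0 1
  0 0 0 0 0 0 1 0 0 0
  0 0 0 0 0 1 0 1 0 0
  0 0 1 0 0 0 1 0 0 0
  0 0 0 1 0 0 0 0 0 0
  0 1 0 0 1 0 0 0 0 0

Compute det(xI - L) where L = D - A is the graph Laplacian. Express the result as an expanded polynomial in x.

x^10 - 18x^9 + 136x^8 - 560x^7 + 1365x^6 - 2002x^5 + 1716x^4 - 792x^3 + 165x^2 - 10x

With the vertex order [1, 2, 3, 4, 5, 6, 7, 8, 9, 10], the degrees are [2, 2, 2, 2, 2, 1, 2, 2, 1, 2], giving D = diag(2, 2, 2, 2, 2, 1, 2, 2, 1, 2) and L = D - A. L has integer entries, so p(x) = det(xI - L) has integer coefficients. Expanding the determinant yields x^10 - 18x^9 + 136x^8 - 560x^7 + 1365x^6 - 2002x^5 + 1716x^4 - 792x^3 + 165x^2 - 10x. The coefficient of x^9 equals -trace(L) = -18, matching the sum of degrees. The largest eigenvalue, 3.9021, is at most the vertex count 10. By the matrix-tree theorem the graph has (1/10) * product of the nonzero eigenvalues = 1 spanning tree.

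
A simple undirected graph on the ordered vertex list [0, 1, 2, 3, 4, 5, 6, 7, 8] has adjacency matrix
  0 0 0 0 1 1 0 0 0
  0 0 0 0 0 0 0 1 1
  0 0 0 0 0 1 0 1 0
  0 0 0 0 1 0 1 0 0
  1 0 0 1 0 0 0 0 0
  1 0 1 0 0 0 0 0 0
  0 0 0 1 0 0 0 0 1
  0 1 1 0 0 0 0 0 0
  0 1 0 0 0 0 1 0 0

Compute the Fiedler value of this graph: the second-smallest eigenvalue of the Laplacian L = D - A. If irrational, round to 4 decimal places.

0.4679

Reading degrees in the order [0, 1, 2, 3, 4, 5, 6, 7, 8] gives [2, 2, 2, 2, 2, 2, 2, 2, 2]; set D = diag(2, 2, 2, 2, 2, 2, 2, 2, 2) and form L = D - A. The sorted Laplacian eigenvalues are [0, 0.4679, 0.4679, 1.6527, 1.6527, 3, 3, 3.8794, 3.8794]; the algebraic connectivity is the second entry, 0.4679. By the matrix-tree theorem the graph has (1/9) * product of the nonzero eigenvalues = 9 spanning trees. The largest eigenvalue, 3.8794, is at most the vertex count 9.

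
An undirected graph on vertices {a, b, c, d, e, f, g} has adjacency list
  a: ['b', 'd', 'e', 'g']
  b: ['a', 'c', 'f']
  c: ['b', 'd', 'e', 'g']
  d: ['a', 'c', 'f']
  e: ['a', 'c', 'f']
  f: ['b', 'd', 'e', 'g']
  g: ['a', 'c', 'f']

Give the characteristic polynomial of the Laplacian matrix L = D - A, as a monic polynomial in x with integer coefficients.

x^7 - 24x^6 + 234x^5 - 1192x^4 + 3357x^3 - 4968x^2 + 3024x

Reading degrees in the order [a, b, c, d, e, f, g] gives [4, 3, 4, 3, 3, 4, 3]; set D = diag(4, 3, 4, 3, 3, 4, 3) and form L = D - A. L has integer entries, so p(x) = det(xI - L) has integer coefficients. Expanding the determinant yields x^7 - 24x^6 + 234x^5 - 1192x^4 + 3357x^3 - 4968x^2 + 3024x. The coefficient of x^6 equals -trace(L) = -24, matching the sum of degrees. There is one zero in the spectrum, matching the 1 component. By the matrix-tree theorem the graph has (1/7) * product of the nonzero eigenvalues = 432 spanning trees.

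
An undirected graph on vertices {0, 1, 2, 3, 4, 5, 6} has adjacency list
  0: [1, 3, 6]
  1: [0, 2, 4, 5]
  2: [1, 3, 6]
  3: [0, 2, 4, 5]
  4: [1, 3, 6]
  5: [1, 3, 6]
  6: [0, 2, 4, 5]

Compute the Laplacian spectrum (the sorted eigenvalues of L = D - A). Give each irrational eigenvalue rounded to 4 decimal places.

[0, 3, 3, 3, 4, 4, 7]

With the vertex order [0, 1, 2, 3, 4, 5, 6], the degrees are [3, 4, 3, 4, 3, 3, 4], giving D = diag(3, 4, 3, 4, 3, 3, 4) and L = D - A. The multiplicity of 0 as a Laplacian eigenvalue equals the number of connected components. The single zero eigenvalue shows the graph is connected. By the matrix-tree theorem the graph has (1/7) * product of the nonzero eigenvalues = 432 spanning trees.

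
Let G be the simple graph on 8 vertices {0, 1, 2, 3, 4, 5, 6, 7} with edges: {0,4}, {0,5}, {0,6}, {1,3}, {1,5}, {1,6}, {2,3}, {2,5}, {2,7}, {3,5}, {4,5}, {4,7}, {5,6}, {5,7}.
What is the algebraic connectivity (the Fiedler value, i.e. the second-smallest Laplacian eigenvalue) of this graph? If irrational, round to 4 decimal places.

Reading degrees in the order [0, 1, 2, 3, 4, 5, 6, 7] gives [3, 3, 3, 3, 3, 7, 3, 3]; set D = diag(3, 3, 3, 3, 3, 7, 3, 3) and form L = D - A. The smallest Laplacian eigenvalue is always 0. The next one, lambda_2 = 1.7530, measures how hard the graph is to disconnect: larger values mean better connectivity. There is one zero in the spectrum, matching the 1 component. The largest eigenvalue, 8, is at most the vertex count 8.

1.7530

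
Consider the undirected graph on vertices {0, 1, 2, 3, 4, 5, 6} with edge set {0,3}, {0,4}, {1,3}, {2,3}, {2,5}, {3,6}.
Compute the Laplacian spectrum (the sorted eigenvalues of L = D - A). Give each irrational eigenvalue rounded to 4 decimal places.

Each diagonal entry of L is the vertex degree and each off-diagonal entry is -1 where an edge is present, 0 otherwise; in the order [0, 1, 2, 3, 4, 5, 6] the diagonal is [2, 1, 2, 4, 1, 1, 1]. L is symmetric positive semidefinite, so every eigenvalue is real and nonnegative. The largest eigenvalue, 5.1642, is at most the vertex count 7.

[0, 0.3820, 0.6086, 1, 2.2271, 2.6180, 5.1642]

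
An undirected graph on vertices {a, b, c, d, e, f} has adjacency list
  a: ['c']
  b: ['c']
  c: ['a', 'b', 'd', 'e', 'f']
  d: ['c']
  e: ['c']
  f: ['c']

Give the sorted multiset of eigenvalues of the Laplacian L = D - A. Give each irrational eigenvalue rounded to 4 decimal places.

Each diagonal entry of L is the vertex degree and each off-diagonal entry is -1 where an edge is present, 0 otherwise; in the order [a, b, c, d, e, f] the diagonal is [1, 1, 5, 1, 1, 1]. Diagonalising L (or applying a numerical eigensolver to the 6x6 matrix) gives the spectrum above. The single zero eigenvalue shows the graph is connected. By the matrix-tree theorem the graph has (1/6) * product of the nonzero eigenvalues = 1 spanning tree.

[0, 1, 1, 1, 1, 6]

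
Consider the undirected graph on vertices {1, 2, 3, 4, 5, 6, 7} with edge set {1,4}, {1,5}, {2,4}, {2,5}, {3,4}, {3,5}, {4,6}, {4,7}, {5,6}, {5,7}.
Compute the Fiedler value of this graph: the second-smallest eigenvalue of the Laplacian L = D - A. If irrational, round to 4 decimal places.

Each diagonal entry of L is the vertex degree and each off-diagonal entry is -1 where an edge is present, 0 otherwise; in the order [1, 2, 3, 4, 5, 6, 7] the diagonal is [2, 2, 2, 5, 5, 2, 2]. The sorted Laplacian eigenvalues are [0, 2, 2, 2, 2, 5, 7]; the algebraic connectivity is the second entry, 2. The largest eigenvalue, 7, is at most the vertex count 7.

2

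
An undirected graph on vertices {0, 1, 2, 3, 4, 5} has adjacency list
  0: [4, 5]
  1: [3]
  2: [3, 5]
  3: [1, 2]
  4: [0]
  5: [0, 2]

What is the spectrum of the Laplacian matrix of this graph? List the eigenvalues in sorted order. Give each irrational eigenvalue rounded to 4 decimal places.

Each diagonal entry of L is the vertex degree and each off-diagonal entry is -1 where an edge is present, 0 otherwise; in the order [0, 1, 2, 3, 4, 5] the diagonal is [2, 1, 2, 2, 1, 2]. Diagonalising L (or applying a numerical eigensolver to the 6x6 matrix) gives the spectrum above. The single zero eigenvalue shows the graph is connected.

[0, 0.2679, 1, 2, 3, 3.7321]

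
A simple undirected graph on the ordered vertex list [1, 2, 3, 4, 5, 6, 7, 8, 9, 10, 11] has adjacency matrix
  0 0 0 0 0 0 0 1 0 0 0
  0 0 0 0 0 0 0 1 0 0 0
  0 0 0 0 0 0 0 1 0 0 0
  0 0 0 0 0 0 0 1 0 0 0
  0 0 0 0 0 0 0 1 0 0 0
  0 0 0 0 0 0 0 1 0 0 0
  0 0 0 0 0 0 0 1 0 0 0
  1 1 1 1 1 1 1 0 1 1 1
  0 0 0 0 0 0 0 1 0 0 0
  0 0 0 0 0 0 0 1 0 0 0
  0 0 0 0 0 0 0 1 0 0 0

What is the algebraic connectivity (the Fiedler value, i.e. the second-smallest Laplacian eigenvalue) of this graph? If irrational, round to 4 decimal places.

With the vertex order [1, 2, 3, 4, 5, 6, 7, 8, 9, 10, 11], the degrees are [1, 1, 1, 1, 1, 1, 1, 10, 1, 1, 1], giving D = diag(1, 1, 1, 1, 1, 1, 1, 10, 1, 1, 1) and L = D - A. Computing the eigenvalues of L and sorting gives [0, 1, 1, 1, 1, 1, 1, 1, 1, 1, 11]. The Fiedler value lambda_2 = 1 is strictly positive, so the graph is connected. There is one zero in the spectrum, matching the 1 component.

1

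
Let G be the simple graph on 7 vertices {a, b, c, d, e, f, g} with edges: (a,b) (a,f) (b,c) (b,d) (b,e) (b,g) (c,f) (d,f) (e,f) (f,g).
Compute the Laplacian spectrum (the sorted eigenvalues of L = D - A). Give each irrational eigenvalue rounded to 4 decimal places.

Each diagonal entry of L is the vertex degree and each off-diagonal entry is -1 where an edge is present, 0 otherwise; in the order [a, b, c, d, e, f, g] the diagonal is [2, 5, 2, 2, 2, 5, 2]. Diagonalising L (or applying a numerical eigensolver to the 7x7 matrix) gives the spectrum above. The eigenvalues sum to 20, which equals trace(L) = 2|E|.

[0, 2, 2, 2, 2, 5, 7]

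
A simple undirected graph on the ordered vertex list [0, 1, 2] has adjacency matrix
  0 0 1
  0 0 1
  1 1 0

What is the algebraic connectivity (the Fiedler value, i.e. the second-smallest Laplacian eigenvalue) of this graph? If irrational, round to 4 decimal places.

1

With the vertex order [0, 1, 2], the degrees are [1, 1, 2], giving D = diag(1, 1, 2) and L = D - A. The sorted Laplacian eigenvalues are [0, 1, 3]; the algebraic connectivity is the second entry, 1. By the matrix-tree theorem the graph has (1/3) * product of the nonzero eigenvalues = 1 spanning tree. There is one zero in the spectrum, matching the 1 component.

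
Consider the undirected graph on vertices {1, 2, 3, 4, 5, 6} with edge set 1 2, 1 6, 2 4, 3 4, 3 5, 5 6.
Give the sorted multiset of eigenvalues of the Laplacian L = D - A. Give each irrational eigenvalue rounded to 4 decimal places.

[0, 1, 1, 3, 3, 4]

With the vertex order [1, 2, 3, 4, 5, 6], the degrees are [2, 2, 2, 2, 2, 2], giving D = diag(2, 2, 2, 2, 2, 2) and L = D - A. L is symmetric positive semidefinite, so every eigenvalue is real and nonnegative. The single zero eigenvalue shows the graph is connected. By the matrix-tree theorem the graph has (1/6) * product of the nonzero eigenvalues = 6 spanning trees.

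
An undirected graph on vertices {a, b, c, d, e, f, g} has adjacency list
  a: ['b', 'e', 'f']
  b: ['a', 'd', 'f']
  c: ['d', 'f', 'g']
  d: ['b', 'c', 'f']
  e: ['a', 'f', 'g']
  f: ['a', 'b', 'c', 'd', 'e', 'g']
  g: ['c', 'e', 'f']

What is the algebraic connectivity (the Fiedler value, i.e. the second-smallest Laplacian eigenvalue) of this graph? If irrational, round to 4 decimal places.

With the vertex order [a, b, c, d, e, f, g], the degrees are [3, 3, 3, 3, 3, 6, 3], giving D = diag(3, 3, 3, 3, 3, 6, 3) and L = D - A. The sorted Laplacian eigenvalues are [0, 2, 2, 4, 4, 5, 7]; the algebraic connectivity is the second entry, 2. By the matrix-tree theorem the graph has (1/7) * product of the nonzero eigenvalues = 320 spanning trees.

2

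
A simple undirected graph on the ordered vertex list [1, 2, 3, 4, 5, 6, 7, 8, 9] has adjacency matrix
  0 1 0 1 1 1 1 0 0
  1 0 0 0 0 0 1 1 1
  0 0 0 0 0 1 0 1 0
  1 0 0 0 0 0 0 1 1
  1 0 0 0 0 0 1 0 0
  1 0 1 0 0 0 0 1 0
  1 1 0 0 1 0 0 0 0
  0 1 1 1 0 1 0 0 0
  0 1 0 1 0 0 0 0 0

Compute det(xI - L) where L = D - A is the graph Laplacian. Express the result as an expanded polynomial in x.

x^9 - 28x^8 + 330x^7 - 2132x^6 + 8223x^5 - 19270x^4 + 26571x^3 - 19512x^2 + 5805x

Each diagonal entry of L is the vertex degree and each off-diagonal entry is -1 where an edge is present, 0 otherwise; in the order [1, 2, 3, 4, 5, 6, 7, 8, 9] the diagonal is [5, 4, 2, 3, 2, 3, 3, 4, 2]. L has integer entries, so p(x) = det(xI - L) has integer coefficients. Expanding the determinant yields x^9 - 28x^8 + 330x^7 - 2132x^6 + 8223x^5 - 19270x^4 + 26571x^3 - 19512x^2 + 5805x. The coefficient of x^8 equals -trace(L) = -28, matching the sum of degrees. The largest eigenvalue, 6.7618, is at most the vertex count 9.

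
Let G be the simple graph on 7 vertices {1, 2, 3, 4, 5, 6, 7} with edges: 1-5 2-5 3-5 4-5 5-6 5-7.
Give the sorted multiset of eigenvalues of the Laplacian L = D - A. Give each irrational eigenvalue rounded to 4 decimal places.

Reading degrees in the order [1, 2, 3, 4, 5, 6, 7] gives [1, 1, 1, 1, 6, 1, 1]; set D = diag(1, 1, 1, 1, 6, 1, 1) and form L = D - A. The multiplicity of 0 as a Laplacian eigenvalue equals the number of connected components. By the matrix-tree theorem the graph has (1/7) * product of the nonzero eigenvalues = 1 spanning tree. The largest eigenvalue, 7, is at most the vertex count 7.

[0, 1, 1, 1, 1, 1, 7]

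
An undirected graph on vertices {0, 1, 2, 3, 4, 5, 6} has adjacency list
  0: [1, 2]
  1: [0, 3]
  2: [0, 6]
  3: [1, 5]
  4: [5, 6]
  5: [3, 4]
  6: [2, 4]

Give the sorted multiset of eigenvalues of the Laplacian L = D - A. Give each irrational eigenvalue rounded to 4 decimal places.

[0, 0.7530, 0.7530, 2.4450, 2.4450, 3.8019, 3.8019]

With the vertex order [0, 1, 2, 3, 4, 5, 6], the degrees are [2, 2, 2, 2, 2, 2, 2], giving D = diag(2, 2, 2, 2, 2, 2, 2) and L = D - A. L is symmetric positive semidefinite, so every eigenvalue is real and nonnegative. The largest eigenvalue, 3.8019, is at most the vertex count 7. By the matrix-tree theorem the graph has (1/7) * product of the nonzero eigenvalues = 7 spanning trees.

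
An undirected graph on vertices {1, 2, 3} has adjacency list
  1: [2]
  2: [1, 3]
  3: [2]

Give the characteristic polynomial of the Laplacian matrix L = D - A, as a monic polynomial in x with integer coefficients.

With the vertex order [1, 2, 3], the degrees are [1, 2, 1], giving D = diag(1, 2, 1) and L = D - A. Computing det(xI - L) by cofactor expansion (or equivalently via sum-over-permutations) gives x^3 - 4x^2 + 3x. The coefficient of x^2 equals -trace(L) = -4, matching the sum of degrees. The largest eigenvalue, 3, is at most the vertex count 3. There is one zero in the spectrum, matching the 1 component.

x^3 - 4x^2 + 3x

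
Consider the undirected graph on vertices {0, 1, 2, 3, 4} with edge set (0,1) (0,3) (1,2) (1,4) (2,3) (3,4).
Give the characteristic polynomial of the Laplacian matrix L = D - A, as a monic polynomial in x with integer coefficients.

x^5 - 12x^4 + 51x^3 - 92x^2 + 60x

Each diagonal entry of L is the vertex degree and each off-diagonal entry is -1 where an edge is present, 0 otherwise; in the order [0, 1, 2, 3, 4] the diagonal is [2, 3, 2, 3, 2]. The eigenvalues of L are [0, 2, 2, 3, 5]; the characteristic polynomial is the product of (x - lambda_i), which multiplies out to x^5 - 12x^4 + 51x^3 - 92x^2 + 60x. The coefficient of x^4 equals -trace(L) = -12, matching the sum of degrees.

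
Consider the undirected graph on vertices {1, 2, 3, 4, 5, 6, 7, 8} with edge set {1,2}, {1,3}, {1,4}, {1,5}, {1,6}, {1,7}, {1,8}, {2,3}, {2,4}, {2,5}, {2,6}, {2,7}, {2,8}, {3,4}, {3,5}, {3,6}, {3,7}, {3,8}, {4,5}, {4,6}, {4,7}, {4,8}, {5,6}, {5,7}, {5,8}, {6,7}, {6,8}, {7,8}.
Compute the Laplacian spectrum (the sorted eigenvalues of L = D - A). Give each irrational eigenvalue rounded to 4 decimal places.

Each diagonal entry of L is the vertex degree and each off-diagonal entry is -1 where an edge is present, 0 otherwise; in the order [1, 2, 3, 4, 5, 6, 7, 8] the diagonal is [7, 7, 7, 7, 7, 7, 7, 7]. The multiplicity of 0 as a Laplacian eigenvalue equals the number of connected components. The eigenvalues sum to 56, which equals trace(L) = 2|E|.

[0, 8, 8, 8, 8, 8, 8, 8]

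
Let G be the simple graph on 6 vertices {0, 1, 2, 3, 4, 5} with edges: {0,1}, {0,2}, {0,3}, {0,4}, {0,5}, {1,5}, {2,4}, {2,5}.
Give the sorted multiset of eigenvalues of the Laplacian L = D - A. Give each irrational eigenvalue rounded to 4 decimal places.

Reading degrees in the order [0, 1, 2, 3, 4, 5] gives [5, 2, 3, 1, 2, 3]; set D = diag(5, 2, 3, 1, 2, 3) and form L = D - A. Diagonalising L (or applying a numerical eigensolver to the 6x6 matrix) gives the spectrum above. The single zero eigenvalue shows the graph is connected. There is one zero in the spectrum, matching the 1 component.

[0, 1, 1.5858, 3, 4.4142, 6]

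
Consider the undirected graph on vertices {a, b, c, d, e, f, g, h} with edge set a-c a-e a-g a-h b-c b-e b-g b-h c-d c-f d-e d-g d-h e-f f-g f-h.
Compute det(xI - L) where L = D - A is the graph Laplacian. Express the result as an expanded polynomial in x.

x^8 - 32x^7 + 432x^6 - 3200x^5 + 14080x^4 - 36864x^3 + 53248x^2 - 32768x

Each diagonal entry of L is the vertex degree and each off-diagonal entry is -1 where an edge is present, 0 otherwise; in the order [a, b, c, d, e, f, g, h] the diagonal is [4, 4, 4, 4, 4, 4, 4, 4]. The eigenvalues of L are [0, 4, 4, 4, 4, 4, 4, 8]; the characteristic polynomial is the product of (x - lambda_i), which multiplies out to x^8 - 32x^7 + 432x^6 - 3200x^5 + 14080x^4 - 36864x^3 + 53248x^2 - 32768x. Since p(0) = det(-L) = 0, x divides p(x). The largest eigenvalue, 8, is at most the vertex count 8. By the matrix-tree theorem the graph has (1/8) * product of the nonzero eigenvalues = 4096 spanning trees.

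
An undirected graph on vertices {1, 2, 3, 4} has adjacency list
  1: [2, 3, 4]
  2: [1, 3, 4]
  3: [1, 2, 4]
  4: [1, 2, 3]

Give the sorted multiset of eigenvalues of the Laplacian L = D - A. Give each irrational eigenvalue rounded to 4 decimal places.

[0, 4, 4, 4]

With the vertex order [1, 2, 3, 4], the degrees are [3, 3, 3, 3], giving D = diag(3, 3, 3, 3) and L = D - A. Diagonalising L (or applying a numerical eigensolver to the 4x4 matrix) gives the spectrum above.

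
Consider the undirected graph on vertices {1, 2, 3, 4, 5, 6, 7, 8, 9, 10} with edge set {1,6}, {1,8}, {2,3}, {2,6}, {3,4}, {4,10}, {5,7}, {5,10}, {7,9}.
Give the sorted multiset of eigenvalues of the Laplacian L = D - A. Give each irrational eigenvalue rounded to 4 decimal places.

[0, 0.0979, 0.3820, 0.8244, 1.3820, 2, 2.6180, 3.1756, 3.6180, 3.9021]

With the vertex order [1, 2, 3, 4, 5, 6, 7, 8, 9, 10], the degrees are [2, 2, 2, 2, 2, 2, 2, 1, 1, 2], giving D = diag(2, 2, 2, 2, 2, 2, 2, 1, 1, 2) and L = D - A. Diagonalising L (or applying a numerical eigensolver to the 10x10 matrix) gives the spectrum above. The single zero eigenvalue shows the graph is connected. The largest eigenvalue, 3.9021, is at most the vertex count 10.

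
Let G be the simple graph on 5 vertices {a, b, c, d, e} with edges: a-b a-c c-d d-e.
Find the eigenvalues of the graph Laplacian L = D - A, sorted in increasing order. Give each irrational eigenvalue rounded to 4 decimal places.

[0, 0.3820, 1.3820, 2.6180, 3.6180]

Reading degrees in the order [a, b, c, d, e] gives [2, 1, 2, 2, 1]; set D = diag(2, 1, 2, 2, 1) and form L = D - A. Since every row of L sums to 0, the all-ones vector is in the kernel and 0 is an eigenvalue. By the matrix-tree theorem the graph has (1/5) * product of the nonzero eigenvalues = 1 spanning tree.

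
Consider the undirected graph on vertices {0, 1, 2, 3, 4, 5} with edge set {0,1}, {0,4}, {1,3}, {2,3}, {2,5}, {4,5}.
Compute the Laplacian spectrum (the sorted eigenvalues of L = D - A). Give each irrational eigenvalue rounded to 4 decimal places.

[0, 1, 1, 3, 3, 4]

Reading degrees in the order [0, 1, 2, 3, 4, 5] gives [2, 2, 2, 2, 2, 2]; set D = diag(2, 2, 2, 2, 2, 2) and form L = D - A. The multiplicity of 0 as a Laplacian eigenvalue equals the number of connected components. By the matrix-tree theorem the graph has (1/6) * product of the nonzero eigenvalues = 6 spanning trees.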